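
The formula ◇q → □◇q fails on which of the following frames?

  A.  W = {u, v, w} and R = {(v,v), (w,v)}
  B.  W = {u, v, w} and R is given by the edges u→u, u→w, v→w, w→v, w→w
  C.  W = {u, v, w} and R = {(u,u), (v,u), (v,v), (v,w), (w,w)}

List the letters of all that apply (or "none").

B, C

The schema ◇q → □◇q is axiom 5; it is valid on a frame iff R is euclidean.
(A) R is euclidean (any two R-successors of the same world are R-related), so the schema is valid here.
(B) R is not euclidean (u R w and u R u but not w R u), so the schema fails here.
(C) R is not euclidean (v R u and v R v but not u R v), so the schema fails here.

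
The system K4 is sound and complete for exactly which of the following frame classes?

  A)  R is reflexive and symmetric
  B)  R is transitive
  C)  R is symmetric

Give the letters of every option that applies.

B

(A) this class determines B (= KTB), not K4.
(B) K4 is sound and complete for exactly this class.
(C) this class determines KB, not K4.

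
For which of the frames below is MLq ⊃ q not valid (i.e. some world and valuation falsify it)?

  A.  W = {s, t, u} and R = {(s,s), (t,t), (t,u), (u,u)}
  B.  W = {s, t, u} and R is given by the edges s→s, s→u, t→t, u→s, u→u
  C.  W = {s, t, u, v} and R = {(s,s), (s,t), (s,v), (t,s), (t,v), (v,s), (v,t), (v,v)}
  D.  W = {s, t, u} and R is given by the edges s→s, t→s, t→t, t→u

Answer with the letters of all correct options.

The schema MLq ⊃ q is the dual of axiom B; it is valid on a frame iff R is symmetric.
(A) R is not symmetric (t R u but not u R t), so the schema fails here.
(B) R is symmetric (every R-edge is matched by its reverse), so the schema is valid here.
(C) R is symmetric (every R-edge is matched by its reverse), so the schema is valid here.
(D) R is not symmetric (t R s but not s R t), so the schema fails here.

A, D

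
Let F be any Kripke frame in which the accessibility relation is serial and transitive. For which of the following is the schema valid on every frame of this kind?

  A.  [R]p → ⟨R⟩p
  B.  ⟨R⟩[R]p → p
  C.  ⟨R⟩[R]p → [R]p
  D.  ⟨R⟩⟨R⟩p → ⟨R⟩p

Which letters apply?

A, D

(A) axiom D: valid iff R is serial. Every such R is serial — valid.
(B) ⟨R⟩[R]p → p (the dual of axiom B) characterises the symmetric frames. Such an R need not be symmetric — not valid.
(C) ⟨R⟩[R]p → [R]p is the dual of axiom 5; it is valid on a frame exactly when R is euclidean. Such an R need not be euclidean, so not valid.
(D) ⟨R⟩⟨R⟩p → ⟨R⟩p (the dual of axiom 4) characterises the transitive frames. Every such R is transitive — valid.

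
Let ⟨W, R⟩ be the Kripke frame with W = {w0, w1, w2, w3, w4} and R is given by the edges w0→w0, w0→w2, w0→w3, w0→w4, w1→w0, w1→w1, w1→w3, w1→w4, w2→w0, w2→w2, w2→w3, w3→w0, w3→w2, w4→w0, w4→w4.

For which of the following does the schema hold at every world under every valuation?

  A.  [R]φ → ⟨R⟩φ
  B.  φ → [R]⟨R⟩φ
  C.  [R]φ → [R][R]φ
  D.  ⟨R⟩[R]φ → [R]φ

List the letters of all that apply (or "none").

R is not symmetric: w1 R w0 but not w0 R w1.
R is not transitive: w1 R w0 and w0 R w2 but not w1 R w2.
R is not euclidean: w0 R w2 and w0 R w4 but not w2 R w4.
R is serial: every world has an R-successor.
(A) [R]φ → ⟨R⟩φ (axiom D) characterises the serial frames. R is serial — valid.
(B) axiom B: valid iff R is symmetric. R is not symmetric — not valid.
(C) [R]φ → [R][R]φ is axiom 4, which corresponds to transitivity. R is not transitive — not valid.
(D) ⟨R⟩[R]φ → [R]φ (the dual of axiom 5) characterises the euclidean frames. R is not euclidean — not valid.

A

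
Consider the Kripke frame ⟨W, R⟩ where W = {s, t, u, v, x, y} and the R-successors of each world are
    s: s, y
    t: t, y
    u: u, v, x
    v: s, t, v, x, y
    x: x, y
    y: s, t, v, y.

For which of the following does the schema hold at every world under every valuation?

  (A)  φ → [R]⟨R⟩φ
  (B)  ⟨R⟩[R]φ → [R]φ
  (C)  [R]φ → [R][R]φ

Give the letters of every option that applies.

none

R is not symmetric: u R v but not v R u.
R is not transitive: s R y and y R t but not s R t.
R is not euclidean: u R v and u R u but not v R u.
(A) φ → [R]⟨R⟩φ is axiom B, which corresponds to symmetry. R is not symmetric — not valid.
(B) ⟨R⟩[R]φ → [R]φ is the dual of axiom 5, which corresponds to the euclidean property. R is not euclidean — not valid.
(C) [R]φ → [R][R]φ (axiom 4) characterises the transitive frames. R is not transitive — not valid.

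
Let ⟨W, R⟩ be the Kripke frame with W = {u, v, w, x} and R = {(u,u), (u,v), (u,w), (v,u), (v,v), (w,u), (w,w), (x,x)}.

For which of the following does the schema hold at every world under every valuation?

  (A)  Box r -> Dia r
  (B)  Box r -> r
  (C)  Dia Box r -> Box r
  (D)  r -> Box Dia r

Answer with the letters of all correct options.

A, B, D

R is reflexive: each world relates to itself.
R is symmetric: every R-edge is matched by its reverse.
R is not euclidean: u R v and u R w but not v R w.
R is serial: every world has an R-successor.
(A) Box r -> Dia r is axiom D; it is valid on a frame exactly when R is serial. R is serial, so valid.
(B) Box r -> r is axiom T; it is valid on a frame exactly when R is reflexive. R is reflexive, so valid.
(C) Dia Box r -> Box r is the dual of axiom 5; it is valid on a frame exactly when R is euclidean. R is not euclidean, so not valid.
(D) axiom B: valid iff R is symmetric. R is symmetric — valid.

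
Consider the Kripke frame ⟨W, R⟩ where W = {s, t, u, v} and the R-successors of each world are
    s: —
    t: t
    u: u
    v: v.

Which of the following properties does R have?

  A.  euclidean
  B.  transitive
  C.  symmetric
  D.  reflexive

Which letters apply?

(A) euclidean: any two R-successors of the same world are R-related.
(B) transitive: R is closed under composition.
(C) symmetric: every R-edge is matched by its reverse.
(D) not reflexive: not s R s.

A, B, C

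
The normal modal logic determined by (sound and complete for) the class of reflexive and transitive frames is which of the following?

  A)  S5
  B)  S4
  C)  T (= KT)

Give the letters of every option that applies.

(A) S5 is determined by the class of reflexive, symmetric, and transitive frames.
(B) S4 is determined by exactly this class.
(C) T (= KT) is determined by the class of reflexive frames.

B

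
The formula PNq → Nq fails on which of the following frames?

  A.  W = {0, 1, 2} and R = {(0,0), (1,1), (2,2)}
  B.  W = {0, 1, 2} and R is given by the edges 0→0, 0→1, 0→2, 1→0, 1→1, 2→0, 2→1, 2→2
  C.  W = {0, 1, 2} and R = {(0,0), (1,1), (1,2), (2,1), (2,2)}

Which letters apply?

B

The schema PNq → Nq is the dual of axiom 5; it is valid on a frame iff R is euclidean.
(A) R is euclidean (any two R-successors of the same world are R-related), so the schema is valid here.
(B) R is not euclidean (0 R 1 and 0 R 2 but not 1 R 2), so the schema fails here.
(C) R is euclidean (any two R-successors of the same world are R-related), so the schema is valid here.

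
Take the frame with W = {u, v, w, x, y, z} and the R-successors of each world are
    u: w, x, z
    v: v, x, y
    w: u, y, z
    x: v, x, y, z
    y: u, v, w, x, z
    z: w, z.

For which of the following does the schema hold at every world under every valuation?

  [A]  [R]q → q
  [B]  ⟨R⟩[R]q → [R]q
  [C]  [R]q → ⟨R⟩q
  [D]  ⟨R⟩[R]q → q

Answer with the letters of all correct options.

C

R is not reflexive: not u R u.
R is not symmetric: u R x but not x R u.
R is not euclidean: u R w and u R x but not w R x.
R is serial: every world has an R-successor.
(A) [R]q → q is axiom T; it is valid on a frame exactly when R is reflexive. R is not reflexive, so not valid.
(B) ⟨R⟩[R]q → [R]q (the dual of axiom 5) characterises the euclidean frames. R is not euclidean — not valid.
(C) [R]q → ⟨R⟩q is axiom D; it is valid on a frame exactly when R is serial. R is serial, so valid.
(D) ⟨R⟩[R]q → q is the dual of axiom B; it is valid on a frame exactly when R is symmetric. R is not symmetric, so not valid.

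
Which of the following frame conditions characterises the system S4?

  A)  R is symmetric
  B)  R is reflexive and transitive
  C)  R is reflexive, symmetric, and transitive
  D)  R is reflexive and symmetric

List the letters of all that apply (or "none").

(A) this class determines KB, not S4.
(B) S4 is sound and complete for exactly this class.
(C) this class determines S5, not S4.
(D) this class determines B (= KTB), not S4.

B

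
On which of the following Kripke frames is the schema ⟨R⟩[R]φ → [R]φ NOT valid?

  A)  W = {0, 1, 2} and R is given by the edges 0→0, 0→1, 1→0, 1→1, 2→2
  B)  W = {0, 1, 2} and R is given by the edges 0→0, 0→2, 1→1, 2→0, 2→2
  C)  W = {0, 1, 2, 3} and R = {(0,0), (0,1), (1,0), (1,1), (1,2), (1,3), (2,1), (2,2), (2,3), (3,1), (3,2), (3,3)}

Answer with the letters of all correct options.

The schema ⟨R⟩[R]φ → [R]φ is the dual of axiom 5; it is valid on a frame iff R is euclidean.
(A) R is euclidean (any two R-successors of the same world are R-related), so the schema is valid here.
(B) R is euclidean (any two R-successors of the same world are R-related), so the schema is valid here.
(C) R is not euclidean (1 R 0 and 1 R 2 but not 0 R 2), so the schema fails here.

C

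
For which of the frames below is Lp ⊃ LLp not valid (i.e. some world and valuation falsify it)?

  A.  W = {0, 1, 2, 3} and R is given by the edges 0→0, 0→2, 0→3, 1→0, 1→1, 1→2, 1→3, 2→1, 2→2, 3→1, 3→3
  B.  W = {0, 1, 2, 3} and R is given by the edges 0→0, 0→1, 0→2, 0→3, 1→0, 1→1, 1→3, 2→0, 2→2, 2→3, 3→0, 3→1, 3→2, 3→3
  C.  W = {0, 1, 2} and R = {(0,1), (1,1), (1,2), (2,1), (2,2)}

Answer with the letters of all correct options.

A, B, C

The schema Lp ⊃ LLp is axiom 4; it is valid on a frame iff R is transitive.
(A) R is not transitive (0 R 2 and 2 R 1 but not 0 R 1), so the schema fails here.
(B) R is not transitive (1 R 0 and 0 R 2 but not 1 R 2), so the schema fails here.
(C) R is not transitive (0 R 1 and 1 R 2 but not 0 R 2), so the schema fails here.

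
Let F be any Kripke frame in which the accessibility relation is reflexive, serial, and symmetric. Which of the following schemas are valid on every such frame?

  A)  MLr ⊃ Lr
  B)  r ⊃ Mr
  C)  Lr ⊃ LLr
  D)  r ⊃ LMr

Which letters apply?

(A) MLr ⊃ Lr is the dual of axiom 5; it is valid on a frame exactly when R is euclidean. Such an R need not be euclidean, so not valid.
(B) r ⊃ Mr is the dual of axiom T, which corresponds to reflexivity. Every such R is reflexive — valid.
(C) Lr ⊃ LLr (axiom 4) characterises the transitive frames. Such an R need not be transitive — not valid.
(D) r ⊃ LMr (axiom B) characterises the symmetric frames. Every such R is symmetric — valid.

B, D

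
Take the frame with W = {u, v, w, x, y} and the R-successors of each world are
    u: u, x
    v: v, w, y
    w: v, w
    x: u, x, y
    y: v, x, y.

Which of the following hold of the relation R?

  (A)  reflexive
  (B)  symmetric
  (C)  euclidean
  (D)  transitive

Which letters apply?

A, B

(A) reflexive: each world relates to itself.
(B) symmetric: every R-edge is matched by its reverse.
(C) not euclidean: v R w and v R y but not w R y.
(D) not transitive: u R x and x R y but not u R y.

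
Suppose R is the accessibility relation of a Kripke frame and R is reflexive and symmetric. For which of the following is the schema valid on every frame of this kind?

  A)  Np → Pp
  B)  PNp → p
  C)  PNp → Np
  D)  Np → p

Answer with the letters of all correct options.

A, B, D

Reflexive relations are serial.
(A) Np → Pp is axiom D, which corresponds to seriality. Every such R is serial — valid.
(B) PNp → p is the dual of axiom B; it is valid on a frame exactly when R is symmetric. Every such R is symmetric, so valid.
(C) the dual of axiom 5: valid iff R is euclidean. Such an R need not be euclidean — not valid.
(D) axiom T: valid iff R is reflexive. Every such R is reflexive — valid.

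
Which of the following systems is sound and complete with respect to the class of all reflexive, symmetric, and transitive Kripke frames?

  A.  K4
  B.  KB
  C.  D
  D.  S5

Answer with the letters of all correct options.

D

(A) K4 is determined by the class of transitive frames.
(B) KB is determined by the class of symmetric frames.
(C) D is determined by the class of serial frames.
(D) S5 is determined by exactly this class.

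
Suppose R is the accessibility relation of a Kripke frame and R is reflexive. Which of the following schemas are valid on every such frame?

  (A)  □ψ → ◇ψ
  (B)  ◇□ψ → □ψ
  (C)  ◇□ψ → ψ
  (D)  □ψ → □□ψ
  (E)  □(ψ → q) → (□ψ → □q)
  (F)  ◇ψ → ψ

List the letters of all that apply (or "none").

A reflexive relation is serial.
(A) □ψ → ◇ψ (axiom D) characterises the serial frames. Every such R is serial — valid.
(B) ◇□ψ → □ψ (the dual of axiom 5) characterises the euclidean frames. Such an R need not be euclidean — not valid.
(C) ◇□ψ → ψ is the dual of axiom B; it is valid on a frame exactly when R is symmetric. Such an R need not be symmetric, so not valid.
(D) □ψ → □□ψ is axiom 4, which corresponds to transitivity. Such an R need not be transitive — not valid.
(E) □(ψ → q) → (□ψ → □q) is the K axiom; it holds on all frames — valid.
(F) ◇ψ → ψ (the converse of T) corresponds to R being a subset of the identity. Such an R need not be a subset of the identity, so not valid.

A, E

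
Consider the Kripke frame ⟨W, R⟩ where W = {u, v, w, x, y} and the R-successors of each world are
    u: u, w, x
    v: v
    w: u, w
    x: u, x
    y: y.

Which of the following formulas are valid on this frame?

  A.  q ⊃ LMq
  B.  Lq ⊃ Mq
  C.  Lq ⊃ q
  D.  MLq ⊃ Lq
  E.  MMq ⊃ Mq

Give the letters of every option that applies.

R is reflexive: each world relates to itself.
R is symmetric: every R-edge is matched by its reverse.
R is not transitive: w R u and u R x but not w R x.
R is not euclidean: u R w and u R x but not w R x.
R is serial: every world has an R-successor.
(A) axiom B: valid iff R is symmetric. R is symmetric — valid.
(B) axiom D: valid iff R is serial. R is serial — valid.
(C) Lq ⊃ q (axiom T) characterises the reflexive frames. R is reflexive — valid.
(D) MLq ⊃ Lq is the dual of axiom 5; it is valid on a frame exactly when R is euclidean. R is not euclidean, so not valid.
(E) MMq ⊃ Mq (the dual of axiom 4) characterises the transitive frames. R is not transitive — not valid.

A, B, C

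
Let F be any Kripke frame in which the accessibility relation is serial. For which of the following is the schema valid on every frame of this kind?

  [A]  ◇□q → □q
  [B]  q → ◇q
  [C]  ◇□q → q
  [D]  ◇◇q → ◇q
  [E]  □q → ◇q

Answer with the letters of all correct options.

E

(A) ◇□q → □q is the dual of axiom 5; it is valid on a frame exactly when R is euclidean. Such an R need not be euclidean, so not valid.
(B) q → ◇q (the dual of axiom T) characterises the reflexive frames. Such an R need not be reflexive — not valid.
(C) the dual of axiom B: valid iff R is symmetric. Such an R need not be symmetric — not valid.
(D) ◇◇q → ◇q is the dual of axiom 4; it is valid on a frame exactly when R is transitive. Such an R need not be transitive, so not valid.
(E) □q → ◇q (axiom D) characterises the serial frames. Every such R is serial — valid.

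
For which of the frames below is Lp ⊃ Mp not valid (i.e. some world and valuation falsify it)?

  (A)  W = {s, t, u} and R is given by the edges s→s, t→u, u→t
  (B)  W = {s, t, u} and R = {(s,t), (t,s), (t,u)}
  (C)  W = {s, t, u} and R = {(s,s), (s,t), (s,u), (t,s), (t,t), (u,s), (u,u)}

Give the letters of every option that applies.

B

The schema Lp ⊃ Mp is axiom D; it is valid on a frame iff R is serial.
(A) R is serial (every world has an R-successor), so the schema is valid here.
(B) R is not serial (u has no R-successor), so the schema fails here.
(C) R is serial (every world has an R-successor), so the schema is valid here.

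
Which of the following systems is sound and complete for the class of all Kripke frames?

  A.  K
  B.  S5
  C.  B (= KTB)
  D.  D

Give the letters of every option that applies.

A

(A) K is determined by exactly this class.
(B) S5 is determined by the class of reflexive, symmetric, and transitive frames.
(C) B (= KTB) is determined by the class of reflexive and symmetric frames.
(D) D is determined by the class of serial frames.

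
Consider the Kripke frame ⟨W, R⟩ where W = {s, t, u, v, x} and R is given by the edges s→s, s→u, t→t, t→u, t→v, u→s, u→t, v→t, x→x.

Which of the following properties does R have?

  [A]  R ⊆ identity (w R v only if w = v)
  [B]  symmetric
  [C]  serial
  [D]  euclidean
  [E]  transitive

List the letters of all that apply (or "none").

(A) not ⊆ identity: s R u with s ≠ u.
(B) symmetric: every R-edge is matched by its reverse.
(C) serial: every world has an R-successor.
(D) not euclidean: t R u and t R v but not u R v.
(E) not transitive: s R u and u R t but not s R t.

B, C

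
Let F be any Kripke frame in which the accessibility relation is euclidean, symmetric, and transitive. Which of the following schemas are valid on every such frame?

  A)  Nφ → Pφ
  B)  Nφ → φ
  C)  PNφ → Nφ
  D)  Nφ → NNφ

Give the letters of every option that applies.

C, D

(A) Nφ → Pφ is axiom D, which corresponds to seriality. Such an R need not be serial — not valid.
(B) Nφ → φ (axiom T) characterises the reflexive frames. Such an R need not be reflexive — not valid.
(C) PNφ → Nφ (the dual of axiom 5) characterises the euclidean frames. Every such R is euclidean — valid.
(D) Nφ → NNφ is axiom 4; it is valid on a frame exactly when R is transitive. Every such R is transitive, so valid.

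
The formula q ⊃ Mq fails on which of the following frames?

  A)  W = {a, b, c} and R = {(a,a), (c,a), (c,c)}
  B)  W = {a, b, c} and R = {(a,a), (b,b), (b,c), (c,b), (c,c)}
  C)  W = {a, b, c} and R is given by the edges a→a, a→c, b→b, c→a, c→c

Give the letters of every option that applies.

A

The schema q ⊃ Mq is the dual of axiom T; it is valid on a frame iff R is reflexive.
(A) R is not reflexive (not b R b), so the schema fails here.
(B) R is reflexive (each world relates to itself), so the schema is valid here.
(C) R is reflexive (each world relates to itself), so the schema is valid here.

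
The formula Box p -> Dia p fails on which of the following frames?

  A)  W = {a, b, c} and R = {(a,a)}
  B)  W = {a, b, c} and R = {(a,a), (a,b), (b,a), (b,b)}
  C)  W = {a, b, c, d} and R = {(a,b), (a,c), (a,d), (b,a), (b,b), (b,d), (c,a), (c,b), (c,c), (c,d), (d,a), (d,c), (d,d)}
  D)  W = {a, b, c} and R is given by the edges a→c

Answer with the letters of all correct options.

The schema Box p -> Dia p is axiom D; it is valid on a frame iff R is serial.
(A) R is not serial (b has no R-successor), so the schema fails here.
(B) R is not serial (c has no R-successor), so the schema fails here.
(C) R is serial (every world has an R-successor), so the schema is valid here.
(D) R is not serial (b has no R-successor), so the schema fails here.

A, B, D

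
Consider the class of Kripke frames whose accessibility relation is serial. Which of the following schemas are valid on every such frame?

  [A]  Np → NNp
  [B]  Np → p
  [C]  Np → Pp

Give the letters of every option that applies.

(A) Np → NNp is axiom 4; it is valid on a frame exactly when R is transitive. Such an R need not be transitive, so not valid.
(B) Np → p is axiom T, which corresponds to reflexivity. Such an R need not be reflexive — not valid.
(C) Np → Pp (axiom D) characterises the serial frames. Every such R is serial — valid.

C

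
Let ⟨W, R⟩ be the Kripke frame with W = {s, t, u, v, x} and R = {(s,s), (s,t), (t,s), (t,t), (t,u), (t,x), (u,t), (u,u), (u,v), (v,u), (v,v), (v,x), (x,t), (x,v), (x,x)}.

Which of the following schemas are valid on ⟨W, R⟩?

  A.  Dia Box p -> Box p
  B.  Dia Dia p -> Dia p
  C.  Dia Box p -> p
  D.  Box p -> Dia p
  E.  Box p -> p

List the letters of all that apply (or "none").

C, D, E

R is reflexive: each world relates to itself.
R is symmetric: every R-edge is matched by its reverse.
R is not transitive: s R t and t R u but not s R u.
R is not euclidean: t R s and t R u but not s R u.
R is serial: every world has an R-successor.
(A) Dia Box p -> Box p is the dual of axiom 5; it is valid on a frame exactly when R is euclidean. R is not euclidean, so not valid.
(B) Dia Dia p -> Dia p is the dual of axiom 4, which corresponds to transitivity. R is not transitive — not valid.
(C) Dia Box p -> p is the dual of axiom B, which corresponds to symmetry. R is symmetric — valid.
(D) Box p -> Dia p is axiom D, which corresponds to seriality. R is serial — valid.
(E) Box p -> p is axiom T, which corresponds to reflexivity. R is reflexive — valid.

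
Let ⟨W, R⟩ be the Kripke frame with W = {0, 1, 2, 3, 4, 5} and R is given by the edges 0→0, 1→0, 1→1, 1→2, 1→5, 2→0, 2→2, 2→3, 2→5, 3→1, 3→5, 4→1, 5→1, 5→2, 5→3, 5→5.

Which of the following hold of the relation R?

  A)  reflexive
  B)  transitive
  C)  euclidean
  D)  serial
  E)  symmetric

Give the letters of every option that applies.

(A) not reflexive: not 3 R 3.
(B) not transitive: 1 R 2 and 2 R 3 but not 1 R 3.
(C) not euclidean: 1 R 0 and 1 R 1 but not 0 R 1.
(D) serial: every world has an R-successor.
(E) not symmetric: 1 R 0 but not 0 R 1.

D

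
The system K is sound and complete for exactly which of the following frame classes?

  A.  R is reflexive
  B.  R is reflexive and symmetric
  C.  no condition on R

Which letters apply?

(A) this class determines T (= KT), not K.
(B) this class determines B (= KTB), not K.
(C) K is sound and complete for exactly this class.

C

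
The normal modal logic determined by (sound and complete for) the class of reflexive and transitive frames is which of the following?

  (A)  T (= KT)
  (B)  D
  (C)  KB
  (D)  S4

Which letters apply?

D

(A) T (= KT) is determined by the class of reflexive frames.
(B) D is determined by the class of serial frames.
(C) KB is determined by the class of symmetric frames.
(D) S4 is determined by exactly this class.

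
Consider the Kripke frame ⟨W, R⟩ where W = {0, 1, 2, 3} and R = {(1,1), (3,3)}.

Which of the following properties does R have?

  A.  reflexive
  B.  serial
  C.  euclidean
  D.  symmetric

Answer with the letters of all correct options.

(A) not reflexive: not 0 R 0.
(B) not serial: 0 has no R-successor.
(C) euclidean: any two R-successors of the same world are R-related.
(D) symmetric: every R-edge is matched by its reverse.

C, D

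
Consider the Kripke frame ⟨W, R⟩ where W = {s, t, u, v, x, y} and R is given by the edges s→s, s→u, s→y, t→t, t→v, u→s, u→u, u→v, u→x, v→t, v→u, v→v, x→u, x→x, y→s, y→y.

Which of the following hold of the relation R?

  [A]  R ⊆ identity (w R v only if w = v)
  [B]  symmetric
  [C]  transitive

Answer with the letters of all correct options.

(A) not ⊆ identity: s R u with s ≠ u.
(B) symmetric: every R-edge is matched by its reverse.
(C) not transitive: s R u and u R v but not s R v.

B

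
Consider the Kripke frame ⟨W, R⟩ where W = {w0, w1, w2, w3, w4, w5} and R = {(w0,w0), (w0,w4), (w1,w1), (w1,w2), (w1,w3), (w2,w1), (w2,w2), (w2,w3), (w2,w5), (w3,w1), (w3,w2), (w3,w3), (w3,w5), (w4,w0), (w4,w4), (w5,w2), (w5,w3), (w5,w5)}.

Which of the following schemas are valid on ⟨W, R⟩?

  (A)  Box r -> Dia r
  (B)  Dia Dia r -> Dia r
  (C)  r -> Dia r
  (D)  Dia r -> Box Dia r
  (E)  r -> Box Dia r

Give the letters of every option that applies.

A, C, E

R is reflexive: each world relates to itself.
R is symmetric: every R-edge is matched by its reverse.
R is not transitive: w1 R w2 and w2 R w5 but not w1 R w5.
R is not euclidean: w2 R w1 and w2 R w5 but not w1 R w5.
R is serial: every world has an R-successor.
(A) axiom D: valid iff R is serial. R is serial — valid.
(B) the dual of axiom 4: valid iff R is transitive. R is not transitive — not valid.
(C) r -> Dia r is the dual of axiom T, which corresponds to reflexivity. R is reflexive — valid.
(D) Dia r -> Box Dia r (axiom 5) characterises the euclidean frames. R is not euclidean — not valid.
(E) r -> Box Dia r is axiom B; it is valid on a frame exactly when R is symmetric. R is symmetric, so valid.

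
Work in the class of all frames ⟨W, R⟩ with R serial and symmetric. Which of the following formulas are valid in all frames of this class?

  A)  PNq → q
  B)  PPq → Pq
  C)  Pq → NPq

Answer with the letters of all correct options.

A

(A) PNq → q (the dual of axiom B) characterises the symmetric frames. Every such R is symmetric — valid.
(B) PPq → Pq is the dual of axiom 4; it is valid on a frame exactly when R is transitive. Such an R need not be transitive, so not valid.
(C) Pq → NPq (axiom 5) characterises the euclidean frames. Such an R need not be euclidean — not valid.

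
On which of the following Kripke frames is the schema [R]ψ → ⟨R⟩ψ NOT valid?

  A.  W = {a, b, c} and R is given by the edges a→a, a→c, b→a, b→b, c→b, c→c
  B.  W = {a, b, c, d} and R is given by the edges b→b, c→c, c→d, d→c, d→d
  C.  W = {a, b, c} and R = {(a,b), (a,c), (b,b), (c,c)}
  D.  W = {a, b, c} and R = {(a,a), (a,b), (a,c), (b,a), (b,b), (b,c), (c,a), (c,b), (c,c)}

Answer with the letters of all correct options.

B

The schema [R]ψ → ⟨R⟩ψ is axiom D; it is valid on a frame iff R is serial.
(A) R is serial (every world has an R-successor), so the schema is valid here.
(B) R is not serial (a has no R-successor), so the schema fails here.
(C) R is serial (every world has an R-successor), so the schema is valid here.
(D) R is serial (every world has an R-successor), so the schema is valid here.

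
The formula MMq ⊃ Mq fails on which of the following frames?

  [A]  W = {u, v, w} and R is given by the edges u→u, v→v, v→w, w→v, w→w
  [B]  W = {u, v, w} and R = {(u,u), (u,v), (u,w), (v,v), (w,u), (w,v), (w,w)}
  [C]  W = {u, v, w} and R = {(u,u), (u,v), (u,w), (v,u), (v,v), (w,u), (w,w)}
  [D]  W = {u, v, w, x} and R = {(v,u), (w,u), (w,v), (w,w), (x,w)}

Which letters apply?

The schema MMq ⊃ Mq is the dual of axiom 4; it is valid on a frame iff R is transitive.
(A) R is transitive (R is closed under composition), so the schema is valid here.
(B) R is transitive (R is closed under composition), so the schema is valid here.
(C) R is not transitive (v R u and u R w but not v R w), so the schema fails here.
(D) R is not transitive (x R w and w R u but not x R u), so the schema fails here.

C, D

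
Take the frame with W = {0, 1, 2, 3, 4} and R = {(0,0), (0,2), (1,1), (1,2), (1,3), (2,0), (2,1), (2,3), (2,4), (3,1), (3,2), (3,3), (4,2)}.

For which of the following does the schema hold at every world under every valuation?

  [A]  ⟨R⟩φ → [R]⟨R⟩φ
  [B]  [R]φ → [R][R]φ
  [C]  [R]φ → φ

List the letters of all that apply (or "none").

R is not reflexive: not 2 R 2.
R is not transitive: 0 R 2 and 2 R 1 but not 0 R 1.
R is not euclidean: 2 R 0 and 2 R 1 but not 0 R 1.
(A) ⟨R⟩φ → [R]⟨R⟩φ (axiom 5) characterises the euclidean frames. R is not euclidean — not valid.
(B) [R]φ → [R][R]φ is axiom 4; it is valid on a frame exactly when R is transitive. R is not transitive, so not valid.
(C) axiom T: valid iff R is reflexive. R is not reflexive — not valid.

none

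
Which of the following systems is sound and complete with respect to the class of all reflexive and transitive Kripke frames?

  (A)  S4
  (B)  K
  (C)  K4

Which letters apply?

(A) S4 is determined by exactly this class.
(B) K is determined by the class of arbitrary frames.
(C) K4 is determined by the class of transitive frames.

A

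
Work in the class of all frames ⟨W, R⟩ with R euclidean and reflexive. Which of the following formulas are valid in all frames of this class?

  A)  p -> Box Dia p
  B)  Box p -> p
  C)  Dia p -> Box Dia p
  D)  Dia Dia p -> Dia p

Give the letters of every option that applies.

A, B, C, D

A reflexive euclidean relation is also symmetric (from wRw and wRv the euclidean condition gives vRw) and hence transitive; it is an equivalence relation.
(A) p -> Box Dia p is axiom B, which corresponds to symmetry. Every such R is symmetric — valid.
(B) Box p -> p is axiom T, which corresponds to reflexivity. Every such R is reflexive — valid.
(C) Dia p -> Box Dia p is axiom 5; it is valid on a frame exactly when R is euclidean. Every such R is euclidean, so valid.
(D) Dia Dia p -> Dia p (the dual of axiom 4) characterises the transitive frames. Every such R is transitive — valid.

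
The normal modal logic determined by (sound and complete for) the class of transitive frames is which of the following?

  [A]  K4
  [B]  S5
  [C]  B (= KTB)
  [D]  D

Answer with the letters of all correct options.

(A) K4 is determined by exactly this class.
(B) S5 is determined by the class of reflexive, symmetric, and transitive frames.
(C) B (= KTB) is determined by the class of reflexive and symmetric frames.
(D) D is determined by the class of serial frames.

A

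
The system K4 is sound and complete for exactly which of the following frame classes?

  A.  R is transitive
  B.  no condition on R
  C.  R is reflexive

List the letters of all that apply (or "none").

(A) K4 is sound and complete for exactly this class.
(B) this class determines K, not K4.
(C) this class determines T (= KT), not K4.

A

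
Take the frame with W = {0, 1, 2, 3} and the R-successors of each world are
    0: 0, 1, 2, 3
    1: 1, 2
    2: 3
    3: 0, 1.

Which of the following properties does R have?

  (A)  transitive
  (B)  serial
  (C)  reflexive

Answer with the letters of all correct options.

B

(A) not transitive: 1 R 2 and 2 R 3 but not 1 R 3.
(B) serial: every world has an R-successor.
(C) not reflexive: not 2 R 2.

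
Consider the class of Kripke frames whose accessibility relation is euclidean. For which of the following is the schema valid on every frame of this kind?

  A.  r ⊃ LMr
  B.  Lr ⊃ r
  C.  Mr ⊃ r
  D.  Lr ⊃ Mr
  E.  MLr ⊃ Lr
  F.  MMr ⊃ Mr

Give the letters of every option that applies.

E

(A) axiom B: valid iff R is symmetric. Such an R need not be symmetric — not valid.
(B) Lr ⊃ r (axiom T) characterises the reflexive frames. Such an R need not be reflexive — not valid.
(C) Mr ⊃ r is valid only on frames where every R-edge is a self-loop. Such an R need not be a subset of the identity — not valid.
(D) Lr ⊃ Mr is axiom D; it is valid on a frame exactly when R is serial. Such an R need not be serial, so not valid.
(E) MLr ⊃ Lr (the dual of axiom 5) characterises the euclidean frames. Every such R is euclidean — valid.
(F) MMr ⊃ Mr is the dual of axiom 4; it is valid on a frame exactly when R is transitive. Such an R need not be transitive, so not valid.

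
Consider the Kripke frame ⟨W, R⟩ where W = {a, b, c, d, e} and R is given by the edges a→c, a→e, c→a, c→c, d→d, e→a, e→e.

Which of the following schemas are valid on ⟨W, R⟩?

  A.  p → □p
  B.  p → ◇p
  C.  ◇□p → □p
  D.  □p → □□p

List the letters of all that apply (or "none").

R is not reflexive: not a R a.
R is not transitive: a R c and c R a but not a R a.
R is not euclidean: a R c and a R e but not c R e.
R is not a subset of the identity: a R c with a ≠ c.
(A) p → □p is equivalent to ◇p→p; it holds exactly when R ⊆ identity. Here R ⊄ identity — not valid.
(B) the dual of axiom T: valid iff R is reflexive. R is not reflexive — not valid.
(C) ◇□p → □p (the dual of axiom 5) characterises the euclidean frames. R is not euclidean — not valid.
(D) axiom 4: valid iff R is transitive. R is not transitive — not valid.

none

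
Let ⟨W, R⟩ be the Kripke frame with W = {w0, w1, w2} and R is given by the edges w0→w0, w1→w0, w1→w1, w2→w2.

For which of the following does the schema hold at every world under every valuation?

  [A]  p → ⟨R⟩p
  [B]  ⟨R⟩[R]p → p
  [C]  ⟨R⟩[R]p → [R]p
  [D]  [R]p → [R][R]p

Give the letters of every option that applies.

A, D

R is reflexive: each world relates to itself.
R is not symmetric: w1 R w0 but not w0 R w1.
R is transitive: R is closed under composition.
R is not euclidean: w1 R w0 and w1 R w1 but not w0 R w1.
(A) p → ⟨R⟩p (the dual of axiom T) characterises the reflexive frames. R is reflexive — valid.
(B) the dual of axiom B: valid iff R is symmetric. R is not symmetric — not valid.
(C) the dual of axiom 5: valid iff R is euclidean. R is not euclidean — not valid.
(D) [R]p → [R][R]p is axiom 4; it is valid on a frame exactly when R is transitive. R is transitive, so valid.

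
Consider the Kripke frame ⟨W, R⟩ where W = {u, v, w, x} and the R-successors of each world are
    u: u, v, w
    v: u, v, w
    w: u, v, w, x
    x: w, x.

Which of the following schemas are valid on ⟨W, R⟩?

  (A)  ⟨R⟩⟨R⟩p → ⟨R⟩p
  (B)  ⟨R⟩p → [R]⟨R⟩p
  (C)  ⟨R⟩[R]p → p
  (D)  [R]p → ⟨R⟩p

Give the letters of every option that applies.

R is symmetric: every R-edge is matched by its reverse.
R is not transitive: u R w and w R x but not u R x.
R is not euclidean: w R u and w R x but not u R x.
R is serial: every world has an R-successor.
(A) ⟨R⟩⟨R⟩p → ⟨R⟩p is the dual of axiom 4, which corresponds to transitivity. R is not transitive — not valid.
(B) ⟨R⟩p → [R]⟨R⟩p is axiom 5; it is valid on a frame exactly when R is euclidean. R is not euclidean, so not valid.
(C) ⟨R⟩[R]p → p is the dual of axiom B; it is valid on a frame exactly when R is symmetric. R is symmetric, so valid.
(D) [R]p → ⟨R⟩p is axiom D; it is valid on a frame exactly when R is serial. R is serial, so valid.

C, D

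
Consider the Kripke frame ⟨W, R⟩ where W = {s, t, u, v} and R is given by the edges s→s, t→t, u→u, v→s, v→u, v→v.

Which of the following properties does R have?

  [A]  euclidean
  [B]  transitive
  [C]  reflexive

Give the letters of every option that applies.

(A) not euclidean: v R s and v R u but not s R u.
(B) transitive: R is closed under composition.
(C) reflexive: each world relates to itself.

B, C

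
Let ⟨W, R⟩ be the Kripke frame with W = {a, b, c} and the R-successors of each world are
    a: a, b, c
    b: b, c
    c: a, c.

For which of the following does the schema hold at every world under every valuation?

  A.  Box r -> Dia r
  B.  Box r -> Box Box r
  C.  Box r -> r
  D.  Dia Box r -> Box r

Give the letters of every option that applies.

R is reflexive: each world relates to itself.
R is not transitive: b R c and c R a but not b R a.
R is not euclidean: a R b and a R a but not b R a.
R is serial: every world has an R-successor.
(A) Box r -> Dia r is axiom D; it is valid on a frame exactly when R is serial. R is serial, so valid.
(B) Box r -> Box Box r is axiom 4, which corresponds to transitivity. R is not transitive — not valid.
(C) axiom T: valid iff R is reflexive. R is reflexive — valid.
(D) Dia Box r -> Box r is the dual of axiom 5; it is valid on a frame exactly when R is euclidean. R is not euclidean, so not valid.

A, C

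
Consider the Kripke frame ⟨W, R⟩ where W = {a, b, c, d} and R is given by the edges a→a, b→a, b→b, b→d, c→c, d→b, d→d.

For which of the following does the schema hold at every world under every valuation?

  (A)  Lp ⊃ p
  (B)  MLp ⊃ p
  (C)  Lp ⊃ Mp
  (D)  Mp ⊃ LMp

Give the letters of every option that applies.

A, C

R is reflexive: each world relates to itself.
R is not symmetric: b R a but not a R b.
R is not euclidean: b R a and b R b but not a R b.
R is serial: every world has an R-successor.
(A) Lp ⊃ p (axiom T) characterises the reflexive frames. R is reflexive — valid.
(B) MLp ⊃ p (the dual of axiom B) characterises the symmetric frames. R is not symmetric — not valid.
(C) Lp ⊃ Mp is axiom D, which corresponds to seriality. R is serial — valid.
(D) Mp ⊃ LMp is axiom 5, which corresponds to the euclidean property. R is not euclidean — not valid.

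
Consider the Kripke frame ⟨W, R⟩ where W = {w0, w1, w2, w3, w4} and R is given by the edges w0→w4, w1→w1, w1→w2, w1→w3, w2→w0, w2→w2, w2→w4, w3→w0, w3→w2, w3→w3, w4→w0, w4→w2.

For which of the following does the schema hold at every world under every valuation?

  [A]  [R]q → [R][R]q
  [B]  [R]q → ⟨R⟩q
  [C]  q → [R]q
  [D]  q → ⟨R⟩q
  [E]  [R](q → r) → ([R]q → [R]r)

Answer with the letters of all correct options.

R is not reflexive: not w0 R w0.
R is not transitive: w0 R w4 and w4 R w0 but not w0 R w0.
R is serial: every world has an R-successor.
R is not a subset of the identity: w0 R w4 with w0 ≠ w4.
(A) [R]q → [R][R]q is axiom 4; it is valid on a frame exactly when R is transitive. R is not transitive, so not valid.
(B) axiom D: valid iff R is serial. R is serial — valid.
(C) q → [R]q is equivalent to ◇p→p; it holds exactly when R ⊆ identity. Here R ⊄ identity — not valid.
(D) the dual of axiom T: valid iff R is reflexive. R is not reflexive — not valid.
(E) [R](q → r) → ([R]q → [R]r) is axiom K, valid on every Kripke frame — valid.

B, E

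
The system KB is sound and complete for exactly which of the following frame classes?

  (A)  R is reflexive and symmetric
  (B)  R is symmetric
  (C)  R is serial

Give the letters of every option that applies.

B

(A) this class determines B (= KTB), not KB.
(B) KB is sound and complete for exactly this class.
(C) this class determines D, not KB.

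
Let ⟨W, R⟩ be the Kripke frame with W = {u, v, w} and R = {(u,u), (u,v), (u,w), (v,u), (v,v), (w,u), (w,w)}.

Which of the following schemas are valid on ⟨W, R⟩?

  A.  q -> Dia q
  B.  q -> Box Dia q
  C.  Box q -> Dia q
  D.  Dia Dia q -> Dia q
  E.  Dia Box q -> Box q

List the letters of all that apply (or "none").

A, B, C

R is reflexive: each world relates to itself.
R is symmetric: every R-edge is matched by its reverse.
R is not transitive: v R u and u R w but not v R w.
R is not euclidean: u R v and u R w but not v R w.
R is serial: every world has an R-successor.
(A) q -> Dia q is the dual of axiom T, which corresponds to reflexivity. R is reflexive — valid.
(B) q -> Box Dia q is axiom B; it is valid on a frame exactly when R is symmetric. R is symmetric, so valid.
(C) Box q -> Dia q (axiom D) characterises the serial frames. R is serial — valid.
(D) the dual of axiom 4: valid iff R is transitive. R is not transitive — not valid.
(E) Dia Box q -> Box q (the dual of axiom 5) characterises the euclidean frames. R is not euclidean — not valid.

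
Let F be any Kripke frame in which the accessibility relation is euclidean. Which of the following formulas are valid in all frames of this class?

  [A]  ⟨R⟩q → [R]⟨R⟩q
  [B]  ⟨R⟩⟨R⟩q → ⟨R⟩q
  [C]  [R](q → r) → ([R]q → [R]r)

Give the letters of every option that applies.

A, C

(A) ⟨R⟩q → [R]⟨R⟩q (axiom 5) characterises the euclidean frames. Every such R is euclidean — valid.
(B) the dual of axiom 4: valid iff R is transitive. Such an R need not be transitive — not valid.
(C) [R](q → r) → ([R]q → [R]r) is the K axiom; it holds on all frames — valid.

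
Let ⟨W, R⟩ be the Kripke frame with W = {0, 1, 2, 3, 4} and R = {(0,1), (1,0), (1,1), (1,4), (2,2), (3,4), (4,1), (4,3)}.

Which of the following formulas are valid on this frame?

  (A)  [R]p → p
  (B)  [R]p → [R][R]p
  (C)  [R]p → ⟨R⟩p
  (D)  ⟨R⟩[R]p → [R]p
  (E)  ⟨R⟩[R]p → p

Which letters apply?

C, E

R is not reflexive: not 0 R 0.
R is symmetric: every R-edge is matched by its reverse.
R is not transitive: 0 R 1 and 1 R 0 but not 0 R 0.
R is not euclidean: 1 R 0 and 1 R 4 but not 0 R 4.
R is serial: every world has an R-successor.
(A) [R]p → p is axiom T; it is valid on a frame exactly when R is reflexive. R is not reflexive, so not valid.
(B) [R]p → [R][R]p is axiom 4, which corresponds to transitivity. R is not transitive — not valid.
(C) [R]p → ⟨R⟩p is axiom D, which corresponds to seriality. R is serial — valid.
(D) ⟨R⟩[R]p → [R]p (the dual of axiom 5) characterises the euclidean frames. R is not euclidean — not valid.
(E) ⟨R⟩[R]p → p is the dual of axiom B, which corresponds to symmetry. R is symmetric — valid.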